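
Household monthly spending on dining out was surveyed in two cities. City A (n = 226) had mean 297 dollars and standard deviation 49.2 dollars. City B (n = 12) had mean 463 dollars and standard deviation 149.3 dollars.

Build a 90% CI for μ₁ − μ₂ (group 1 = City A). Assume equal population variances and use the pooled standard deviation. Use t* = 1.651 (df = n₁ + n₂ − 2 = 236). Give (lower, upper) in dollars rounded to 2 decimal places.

s_p = √[((n₁−1)s₁² + (n₂−1)s₂²)/(n₁+n₂−2)] = √[(225·49.2² + 11·149.3²)/236] = 57.8513.
SE = 57.8513·√(1/226 + 1/12) = 17.1379.
With t* = 1.651, margin = 1.651 × 17.1379 = 28.2947.
x̄₁ − x̄₂ = 297 − 463 = -166.0000; interval -166.0000 ± 28.2947 = (-194.29, -137.71).

(-194.29, -137.71)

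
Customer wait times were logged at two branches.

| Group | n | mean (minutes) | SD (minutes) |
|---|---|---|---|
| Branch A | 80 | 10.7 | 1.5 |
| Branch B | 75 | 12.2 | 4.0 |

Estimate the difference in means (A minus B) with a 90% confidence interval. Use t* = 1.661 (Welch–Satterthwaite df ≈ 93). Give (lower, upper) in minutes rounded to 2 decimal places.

(-2.32, -0.68)

SE₁ = s₁/√n₁ = 1.5/√80 = 0.1677; SE₂ = 4.0/√75 = 0.4619.
Independent samples, unequal variances: SE_diff = √(SE₁² + SE₂²) = √(0.02812329 + 0.21335161) = 0.4914.
t* = 1.661, so margin of error = 1.661 × 0.4914 = 0.8162.
Difference in means = 10.7 − 12.2 = -1.5000.
-1.5000 ± 0.8162 → (-2.32, -0.68).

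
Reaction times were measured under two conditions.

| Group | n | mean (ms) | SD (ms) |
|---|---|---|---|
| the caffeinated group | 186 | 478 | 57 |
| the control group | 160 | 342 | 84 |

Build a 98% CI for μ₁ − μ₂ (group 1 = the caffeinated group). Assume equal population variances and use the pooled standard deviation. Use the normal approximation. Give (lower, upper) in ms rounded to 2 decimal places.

Pooled variance s_p² = [185·57² + 159·84²] / (186+160−2) = 5008.6308, so s_p = 70.7717.
SE_diff = s_p·√(1/n₁ + 1/n₂) = 70.7717·√(1/186 + 1/160) = 7.6310.
z* = 2.326; margin = 2.326 × 7.6310 = 17.7497.
Difference = 478 − 342 = 136.0000.
136.0000 ± 17.7497 → (118.25, 153.75).

(118.25, 153.75)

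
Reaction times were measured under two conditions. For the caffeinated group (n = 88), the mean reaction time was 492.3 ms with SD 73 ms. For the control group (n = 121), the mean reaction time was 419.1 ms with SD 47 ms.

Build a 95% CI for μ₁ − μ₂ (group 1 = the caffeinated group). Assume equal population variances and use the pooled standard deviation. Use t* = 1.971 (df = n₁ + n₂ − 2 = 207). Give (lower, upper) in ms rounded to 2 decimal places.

(56.82, 89.58)

s_p = √[((n₁−1)s₁² + (n₂−1)s₂²)/(n₁+n₂−2)] = √[(87·73² + 120·47²)/207] = 59.3322.
SE = 59.3322·√(1/88 + 1/121) = 8.3125.
With t* = 1.971, margin = 1.971 × 8.3125 = 16.3839.
x̄₁ − x̄₂ = 492.3 − 419.1 = 73.2000; interval 73.2000 ± 16.3839 = (56.82, 89.58).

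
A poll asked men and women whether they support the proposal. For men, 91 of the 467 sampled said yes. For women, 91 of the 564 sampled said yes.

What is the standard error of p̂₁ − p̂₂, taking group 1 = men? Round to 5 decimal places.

0.02400

p̂₁ = 91/467 = 0.1949 and p̂₂ = 91/564 = 0.1613.
SE₁ = √(p̂₁(1−p̂₁)/n₁) = √(0.1949·0.8051/467) = 0.01833; SE₂ = √(0.1613·0.8387/564) = 0.01549.
Independent samples: SE of the difference = √(SE₁² + SE₂²) = √(0.0003359889 + 0.0002399401) = 0.02400.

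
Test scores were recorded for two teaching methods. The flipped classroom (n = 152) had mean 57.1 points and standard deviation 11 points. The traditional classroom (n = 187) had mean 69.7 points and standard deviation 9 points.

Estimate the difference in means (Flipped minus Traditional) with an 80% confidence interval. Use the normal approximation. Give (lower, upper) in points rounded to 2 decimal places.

(-14.02, -11.18)

SE₁ = s₁/√n₁ = 11/√152 = 0.8922; SE₂ = 9/√187 = 0.6581.
Independent samples, unequal variances: SE_diff = √(SE₁² + SE₂²) = √(0.79602084 + 0.43309561) = 1.1087.
z* = 1.282, so margin of error = 1.282 × 1.1087 = 1.4214.
Difference in means = 57.1 − 69.7 = -12.6000.
-12.6000 ± 1.4214 → (-14.02, -11.18).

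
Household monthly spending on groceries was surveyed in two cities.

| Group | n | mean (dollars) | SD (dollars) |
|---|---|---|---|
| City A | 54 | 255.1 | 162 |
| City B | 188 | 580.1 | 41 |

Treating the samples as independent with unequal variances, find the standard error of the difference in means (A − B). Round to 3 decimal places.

22.247

Per-group SEs: s₁/√n₁ = 162/√54 = 22.0454, s₂/√n₂ = 41/√188 = 2.9902.
Unpooled SE of the difference: √(485.99966116 + 8.94129604) = 22.2473.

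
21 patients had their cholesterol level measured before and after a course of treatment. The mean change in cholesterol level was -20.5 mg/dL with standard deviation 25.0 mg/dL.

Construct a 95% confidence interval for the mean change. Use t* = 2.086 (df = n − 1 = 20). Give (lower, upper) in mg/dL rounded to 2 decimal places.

(-31.88, -9.12)

This is a matched-pairs design, so SE = s_d/√n = 25.0/√21 = 5.4554.
Margin = 2.086 × 5.4554 = 11.3800; the interval is -20.5 ± 11.3800 = (-31.88, -9.12).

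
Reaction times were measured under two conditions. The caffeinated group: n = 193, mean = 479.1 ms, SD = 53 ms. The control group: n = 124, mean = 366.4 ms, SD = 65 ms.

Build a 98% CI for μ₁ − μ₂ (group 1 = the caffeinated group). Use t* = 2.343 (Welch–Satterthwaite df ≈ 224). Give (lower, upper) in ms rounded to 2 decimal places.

(96.36, 129.04)

SE₁ = s₁/√n₁ = 53/√193 = 3.8150; SE₂ = 65/√124 = 5.8372.
Independent samples, unequal variances: SE_diff = √(SE₁² + SE₂²) = √(14.554225 + 34.07290384) = 6.9733.
t* = 2.343, so margin of error = 2.343 × 6.9733 = 16.3384.
Difference in means = 479.1 − 366.4 = 112.7000.
112.7000 ± 16.3384 → (96.36, 129.04).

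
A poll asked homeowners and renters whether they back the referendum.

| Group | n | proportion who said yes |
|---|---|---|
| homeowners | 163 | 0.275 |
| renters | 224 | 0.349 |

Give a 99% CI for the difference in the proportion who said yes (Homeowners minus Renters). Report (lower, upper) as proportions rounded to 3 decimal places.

(-0.196, 0.048)

Each SE is √(p̂(1−p̂)/n): √(0.2750·0.7250/163) = 0.03497 and √(0.3490·0.6510/224) = 0.03185.
SE(p̂₁ − p̂₂) = √(SE₁² + SE₂²) = √(0.0012229009 + 0.0010144225) = 0.04730, since the two samples are independent.
At 99% confidence z* = 2.576; margin = 2.576 × 0.04730 = 0.12184.
The difference is 0.2750 − 0.3490 = -0.0740, so the interval is -0.0740 ± 0.12184 = (-0.196, 0.048).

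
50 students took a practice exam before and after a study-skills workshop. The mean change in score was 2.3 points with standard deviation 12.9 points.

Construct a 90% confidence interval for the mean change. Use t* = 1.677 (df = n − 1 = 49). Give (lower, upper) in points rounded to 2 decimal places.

(-0.76, 5.36)

This is a matched-pairs design, so SE = s_d/√n = 12.9/√50 = 1.8243.
Margin = 1.677 × 1.8243 = 3.0594; the interval is 2.3 ± 3.0594 = (-0.76, 5.36).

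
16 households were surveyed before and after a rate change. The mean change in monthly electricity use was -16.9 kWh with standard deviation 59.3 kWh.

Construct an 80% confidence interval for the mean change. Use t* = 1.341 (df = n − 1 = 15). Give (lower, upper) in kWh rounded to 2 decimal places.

(-36.78, 2.98)

Paired design: SE = s_d/√n = 59.3/√16 = 14.8250.
t* = 1.341; margin of error = 1.341 × 14.8250 = 19.8803.
-16.9 ± 19.8803 → (-36.78, 2.98).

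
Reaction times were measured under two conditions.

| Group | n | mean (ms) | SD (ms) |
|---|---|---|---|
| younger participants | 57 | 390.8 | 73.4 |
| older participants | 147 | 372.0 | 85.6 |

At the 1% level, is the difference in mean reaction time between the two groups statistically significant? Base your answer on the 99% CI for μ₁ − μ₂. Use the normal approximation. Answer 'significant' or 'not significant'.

not significant

Standard errors of each mean: 73.4/√57 = 9.7221 and 85.6/√147 = 7.0602.
SE(x̄₁ − x̄₂) = √(9.7221² + 7.0602²) = 12.0152 for independent samples with unequal variances.
With z* = 2.576, the margin is 2.576 × 12.0152 = 30.9512.
x̄₁ − x̄₂ = 390.8 − 372.0 = 18.8000; the interval is 18.8000 ± 30.9512 = (-12.1512, 49.7512).
The interval (-12.1512, 49.7512) contains 0, so the difference is not significant.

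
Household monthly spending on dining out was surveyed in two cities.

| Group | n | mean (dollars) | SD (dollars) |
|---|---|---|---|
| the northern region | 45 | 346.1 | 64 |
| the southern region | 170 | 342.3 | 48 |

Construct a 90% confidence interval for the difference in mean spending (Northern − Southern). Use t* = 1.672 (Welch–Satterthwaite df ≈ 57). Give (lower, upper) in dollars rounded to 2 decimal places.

(-13.30, 20.90)

Standard errors of each mean: 64/√45 = 9.5406 and 48/√170 = 3.6814.
SE(x̄₁ − x̄₂) = √(9.5406² + 3.6814²) = 10.2262 for independent samples with unequal variances.
With t* = 1.672, the margin is 1.672 × 10.2262 = 17.0982.
x̄₁ − x̄₂ = 346.1 − 342.3 = 3.8000; the interval is 3.8000 ± 17.0982 = (-13.30, 20.90).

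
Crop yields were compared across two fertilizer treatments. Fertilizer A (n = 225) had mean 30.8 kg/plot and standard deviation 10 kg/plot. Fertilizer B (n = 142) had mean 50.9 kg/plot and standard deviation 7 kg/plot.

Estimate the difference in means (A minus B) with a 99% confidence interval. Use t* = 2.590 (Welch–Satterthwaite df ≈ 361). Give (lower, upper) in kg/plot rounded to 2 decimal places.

SE₁ = s₁/√n₁ = 10/√225 = 0.6667; SE₂ = 7/√142 = 0.5874.
Independent samples, unequal variances: SE_diff = √(SE₁² + SE₂²) = √(0.44448889 + 0.34503876) = 0.8886.
t* = 2.590, so margin of error = 2.590 × 0.8886 = 2.3015.
Difference in means = 30.8 − 50.9 = -20.1000.
-20.1000 ± 2.3015 → (-22.40, -17.80).

(-22.40, -17.80)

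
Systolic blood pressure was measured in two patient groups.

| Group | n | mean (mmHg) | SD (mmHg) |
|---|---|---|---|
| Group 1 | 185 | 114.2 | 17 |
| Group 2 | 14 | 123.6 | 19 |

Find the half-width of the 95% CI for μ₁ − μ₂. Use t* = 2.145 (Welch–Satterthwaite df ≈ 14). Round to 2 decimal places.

Per-group SEs: s₁/√n₁ = 17/√185 = 1.2499, s₂/√n₂ = 19/√14 = 5.0780.
Unpooled SE of the difference: √(1.56225001 + 25.786084) = 5.2296.
Margin of error = t* · SE = 2.145 × 5.2296 = 11.2175.

11.22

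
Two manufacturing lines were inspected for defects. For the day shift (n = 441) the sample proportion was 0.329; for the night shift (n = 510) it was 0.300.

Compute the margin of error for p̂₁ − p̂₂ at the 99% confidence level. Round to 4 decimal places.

SE₁ = √(p̂₁(1−p̂₁)/n₁) = √(0.3290·0.6710/441) = 0.02237; SE₂ = √(0.3000·0.7000/510) = 0.02029.
Independent samples: SE of the difference = √(SE₁² + SE₂²) = √(0.0005004169 + 0.0004116841) = 0.03020.
z* for 99% confidence is 2.576, so the margin of error is 2.576 × 0.03020 = 0.07780.

0.0778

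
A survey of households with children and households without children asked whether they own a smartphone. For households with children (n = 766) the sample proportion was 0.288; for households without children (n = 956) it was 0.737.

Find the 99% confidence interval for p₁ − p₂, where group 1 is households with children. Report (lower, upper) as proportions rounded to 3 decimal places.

Each SE is √(p̂(1−p̂)/n): √(0.2880·0.7120/766) = 0.01636 and √(0.7370·0.2630/956) = 0.01424.
SE(p̂₁ − p̂₂) = √(SE₁² + SE₂²) = √(0.0002676496 + 0.0002027776) = 0.02169, since the two samples are independent.
At 99% confidence z* = 2.576; margin = 2.576 × 0.02169 = 0.05587.
The difference is 0.2880 − 0.7370 = -0.4490, so the interval is -0.4490 ± 0.05587 = (-0.505, -0.393).

(-0.505, -0.393)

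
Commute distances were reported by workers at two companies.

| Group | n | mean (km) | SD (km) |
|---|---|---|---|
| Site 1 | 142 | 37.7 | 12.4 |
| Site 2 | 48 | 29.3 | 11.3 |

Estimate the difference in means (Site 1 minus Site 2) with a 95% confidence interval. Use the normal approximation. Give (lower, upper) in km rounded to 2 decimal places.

SE₁ = s₁/√n₁ = 12.4/√142 = 1.0406; SE₂ = 11.3/√48 = 1.6310.
Independent samples, unequal variances: SE_diff = √(SE₁² + SE₂²) = √(1.08284836 + 2.660161) = 1.9347.
z* = 1.960, so margin of error = 1.960 × 1.9347 = 3.7920.
Difference in means = 37.7 − 29.3 = 8.4000.
8.4000 ± 3.7920 → (4.61, 12.19).

(4.61, 12.19)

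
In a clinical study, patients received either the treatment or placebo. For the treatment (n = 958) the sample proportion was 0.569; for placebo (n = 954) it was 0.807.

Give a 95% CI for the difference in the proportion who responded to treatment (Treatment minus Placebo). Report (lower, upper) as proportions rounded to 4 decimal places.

(-0.2781, -0.1979)

Each SE is √(p̂(1−p̂)/n): √(0.5690·0.4310/958) = 0.01600 and √(0.8070·0.1930/954) = 0.01278.
SE(p̂₁ − p̂₂) = √(SE₁² + SE₂²) = √(0.000256 + 0.0001633284) = 0.02048, since the two samples are independent.
At 95% confidence z* = 1.960; margin = 1.960 × 0.02048 = 0.04014.
The difference is 0.5690 − 0.8070 = -0.2380, so the interval is -0.2380 ± 0.04014 = (-0.2781, -0.1979).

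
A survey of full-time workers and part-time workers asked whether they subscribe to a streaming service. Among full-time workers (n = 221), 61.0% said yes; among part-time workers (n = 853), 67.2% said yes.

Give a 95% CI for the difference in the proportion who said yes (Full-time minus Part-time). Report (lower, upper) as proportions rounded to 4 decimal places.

SE₁ = √(p̂₁(1−p̂₁)/n₁) = √(0.6100·0.3900/221) = 0.03281; SE₂ = √(0.6720·0.3280/853) = 0.01607.
Independent samples: SE of the difference = √(SE₁² + SE₂²) = √(0.0010764961 + 0.0002582449) = 0.03653.
z* for 95% confidence is 1.960, so the margin of error is 1.960 × 0.03653 = 0.07160.
Point estimate p̂₁ − p̂₂ = 0.6100 − 0.6720 = -0.0620.
-0.0620 ± 0.07160 → (-0.1336, 0.0096).

(-0.1336, 0.0096)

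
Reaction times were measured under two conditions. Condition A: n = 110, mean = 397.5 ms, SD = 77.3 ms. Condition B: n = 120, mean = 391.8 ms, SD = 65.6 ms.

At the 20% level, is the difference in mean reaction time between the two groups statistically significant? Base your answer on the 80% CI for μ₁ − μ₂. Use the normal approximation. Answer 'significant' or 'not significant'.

not significant

Standard errors of each mean: 77.3/√110 = 7.3703 and 65.6/√120 = 5.9884.
SE(x̄₁ − x̄₂) = √(7.3703² + 5.9884²) = 9.4964 for independent samples with unequal variances.
With z* = 1.282, the margin is 1.282 × 9.4964 = 12.1744.
x̄₁ − x̄₂ = 397.5 − 391.8 = 5.7000; the interval is 5.7000 ± 12.1744 = (-6.4744, 17.8744).
The interval (-6.4744, 17.8744) contains 0, so the difference is not significant.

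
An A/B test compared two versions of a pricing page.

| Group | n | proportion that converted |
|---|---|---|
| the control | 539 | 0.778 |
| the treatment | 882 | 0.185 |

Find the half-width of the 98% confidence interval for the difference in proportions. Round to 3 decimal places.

The two standard errors are √(0.7780×0.2220/539) = 0.01790 and √(0.1850×0.8150/882) = 0.01307.
Because the samples are independent, SE_diff = √(0.01790² + 0.01307²) = 0.02216.
Using z* = 2.326 for 98%, ME = 2.326 × 0.02216 = 0.05154.

0.052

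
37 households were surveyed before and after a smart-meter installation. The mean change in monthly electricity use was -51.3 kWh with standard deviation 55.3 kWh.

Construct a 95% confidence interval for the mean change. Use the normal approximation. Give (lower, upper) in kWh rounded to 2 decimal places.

Paired design: SE = s_d/√n = 55.3/√37 = 9.0913.
z* = 1.960; margin of error = 1.960 × 9.0913 = 17.8189.
-51.3 ± 17.8189 → (-69.12, -33.48).

(-69.12, -33.48)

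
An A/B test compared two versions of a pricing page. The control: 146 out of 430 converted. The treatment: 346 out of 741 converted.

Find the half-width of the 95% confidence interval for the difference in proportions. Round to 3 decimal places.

0.057

Sample proportions: 146/430 = 0.3395, 346/741 = 0.4669.
Each SE is √(p̂(1−p̂)/n): √(0.3395·0.6605/430) = 0.02284 and √(0.4669·0.5331/741) = 0.01833.
SE(p̂₁ − p̂₂) = √(SE₁² + SE₂²) = √(0.0005216656 + 0.0003359889) = 0.02929, since the two samples are independent.
At 95% confidence z* = 1.960; margin = 1.960 × 0.02929 = 0.05741.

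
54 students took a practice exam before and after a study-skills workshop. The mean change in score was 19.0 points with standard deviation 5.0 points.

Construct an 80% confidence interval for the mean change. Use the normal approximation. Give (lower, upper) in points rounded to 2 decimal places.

Paired design: SE = s_d/√n = 5.0/√54 = 0.6804.
z* = 1.282; margin of error = 1.282 × 0.6804 = 0.8723.
19.0 ± 0.8723 → (18.13, 19.87).

(18.13, 19.87)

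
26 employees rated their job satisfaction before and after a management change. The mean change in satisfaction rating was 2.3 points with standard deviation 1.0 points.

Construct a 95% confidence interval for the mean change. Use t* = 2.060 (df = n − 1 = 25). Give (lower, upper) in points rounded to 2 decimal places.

(1.90, 2.70)

Paired design: SE = s_d/√n = 1.0/√26 = 0.1961.
t* = 2.060; margin of error = 2.060 × 0.1961 = 0.4040.
2.3 ± 0.4040 → (1.90, 2.70).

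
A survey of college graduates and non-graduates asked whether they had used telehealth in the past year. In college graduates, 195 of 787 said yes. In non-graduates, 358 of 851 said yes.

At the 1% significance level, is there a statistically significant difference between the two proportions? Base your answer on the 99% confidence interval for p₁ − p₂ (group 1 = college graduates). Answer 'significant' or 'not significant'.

p̂₁ = 195/787 = 0.2478 and p̂₂ = 358/851 = 0.4207.
SE₁ = √(p̂₁(1−p̂₁)/n₁) = √(0.2478·0.7522/787) = 0.01539; SE₂ = √(0.4207·0.5793/851) = 0.01692.
Independent samples: SE of the difference = √(SE₁² + SE₂²) = √(0.0002368521 + 0.0002862864) = 0.02287.
z* for 99% confidence is 2.576, so the margin of error is 2.576 × 0.02287 = 0.05891.
Point estimate p̂₁ − p̂₂ = 0.2478 − 0.4207 = -0.1729.
-0.1729 ± 0.05891 → (-0.23181, -0.11399).
The interval (-0.23181, -0.11399) does not contain 0, so the difference is significant.

significant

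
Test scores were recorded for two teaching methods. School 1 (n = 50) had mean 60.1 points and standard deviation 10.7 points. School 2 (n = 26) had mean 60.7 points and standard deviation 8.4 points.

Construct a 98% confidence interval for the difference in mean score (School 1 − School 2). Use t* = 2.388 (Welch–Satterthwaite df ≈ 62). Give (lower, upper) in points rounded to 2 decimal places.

(-5.94, 4.74)

Standard errors of each mean: 10.7/√50 = 1.5132 and 8.4/√26 = 1.6474.
SE(x̄₁ − x̄₂) = √(1.5132² + 1.6474²) = 2.2369 for independent samples with unequal variances.
With t* = 2.388, the margin is 2.388 × 2.2369 = 5.3417.
x̄₁ − x̄₂ = 60.1 − 60.7 = -0.6000; the interval is -0.6000 ± 5.3417 = (-5.94, 4.74).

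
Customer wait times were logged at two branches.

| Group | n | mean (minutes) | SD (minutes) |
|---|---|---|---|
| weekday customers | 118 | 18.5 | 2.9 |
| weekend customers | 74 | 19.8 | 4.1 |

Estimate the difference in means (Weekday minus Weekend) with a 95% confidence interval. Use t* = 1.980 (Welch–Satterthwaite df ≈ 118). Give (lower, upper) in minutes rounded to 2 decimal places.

Per-group SEs: s₁/√n₁ = 2.9/√118 = 0.2670, s₂/√n₂ = 4.1/√74 = 0.4766.
Unpooled SE of the difference: √(0.071289 + 0.22714756) = 0.5463.
Margin of error = t* · SE = 1.980 × 0.5463 = 1.0817.
x̄₁ − x̄₂ = 18.5 − 19.8 = -1.3000.
CI: -1.3000 ± 1.0817 = (-2.38, -0.22).

(-2.38, -0.22)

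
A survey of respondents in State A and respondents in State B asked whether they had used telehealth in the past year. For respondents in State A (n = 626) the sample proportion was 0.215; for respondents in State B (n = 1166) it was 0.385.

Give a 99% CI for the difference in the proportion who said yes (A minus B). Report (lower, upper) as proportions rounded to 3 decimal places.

SE₁ = √(p̂₁(1−p̂₁)/n₁) = √(0.2150·0.7850/626) = 0.01642; SE₂ = √(0.3850·0.6150/1166) = 0.01425.
Independent samples: SE of the difference = √(SE₁² + SE₂²) = √(0.0002696164 + 0.0002030625) = 0.02174.
z* for 99% confidence is 2.576, so the margin of error is 2.576 × 0.02174 = 0.05600.
Point estimate p̂₁ − p̂₂ = 0.2150 − 0.3850 = -0.1700.
-0.1700 ± 0.05600 → (-0.226, -0.114).

(-0.226, -0.114)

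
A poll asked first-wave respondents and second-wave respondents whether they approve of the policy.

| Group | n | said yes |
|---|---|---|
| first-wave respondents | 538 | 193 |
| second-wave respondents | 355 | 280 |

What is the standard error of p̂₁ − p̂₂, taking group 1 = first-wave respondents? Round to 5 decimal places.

0.02995

Sample proportions: 193/538 = 0.3587, 280/355 = 0.7887.
Each SE is √(p̂(1−p̂)/n): √(0.3587·0.6413/538) = 0.02068 and √(0.7887·0.2113/355) = 0.02167.
SE(p̂₁ − p̂₂) = √(SE₁² + SE₂²) = √(0.0004276624 + 0.0004695889) = 0.02995, since the two samples are independent.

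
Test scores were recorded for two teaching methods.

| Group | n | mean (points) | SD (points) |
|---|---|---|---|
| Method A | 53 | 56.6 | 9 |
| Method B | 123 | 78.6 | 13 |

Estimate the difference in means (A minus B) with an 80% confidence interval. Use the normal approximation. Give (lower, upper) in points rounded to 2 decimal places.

Per-group SEs: s₁/√n₁ = 9/√53 = 1.2362, s₂/√n₂ = 13/√123 = 1.1722.
Unpooled SE of the difference: √(1.52819044 + 1.37405284) = 1.7036.
Margin of error = z* · SE = 1.282 × 1.7036 = 2.1840.
x̄₁ − x̄₂ = 56.6 − 78.6 = -22.0000.
CI: -22.0000 ± 2.1840 = (-24.18, -19.82).

(-24.18, -19.82)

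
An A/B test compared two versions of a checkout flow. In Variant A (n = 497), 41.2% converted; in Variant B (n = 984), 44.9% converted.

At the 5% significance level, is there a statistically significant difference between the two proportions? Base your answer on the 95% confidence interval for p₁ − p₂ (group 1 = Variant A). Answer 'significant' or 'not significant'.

SE₁ = √(p̂₁(1−p̂₁)/n₁) = √(0.4120·0.5880/497) = 0.02208; SE₂ = √(0.4490·0.5510/984) = 0.01586.
Independent samples: SE of the difference = √(SE₁² + SE₂²) = √(0.0004875264 + 0.0002515396) = 0.02719.
z* for 95% confidence is 1.960, so the margin of error is 1.960 × 0.02719 = 0.05329.
Point estimate p̂₁ − p̂₂ = 0.4120 − 0.4490 = -0.0370.
-0.0370 ± 0.05329 → (-0.09029, 0.01629).
The interval (-0.09029, 0.01629) contains 0, so the difference is not significant.

not significant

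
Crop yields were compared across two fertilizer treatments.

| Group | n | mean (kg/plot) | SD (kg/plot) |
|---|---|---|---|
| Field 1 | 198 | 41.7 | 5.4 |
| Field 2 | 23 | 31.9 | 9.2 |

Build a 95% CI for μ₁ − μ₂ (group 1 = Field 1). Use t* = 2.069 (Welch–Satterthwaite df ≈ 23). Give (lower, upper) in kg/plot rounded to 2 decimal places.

SE₁ = s₁/√n₁ = 5.4/√198 = 0.3838; SE₂ = 9.2/√23 = 1.9183.
Independent samples, unequal variances: SE_diff = √(SE₁² + SE₂²) = √(0.14730244 + 3.67987489) = 1.9563.
t* = 2.069, so margin of error = 2.069 × 1.9563 = 4.0476.
Difference in means = 41.7 − 31.9 = 9.8000.
9.8000 ± 4.0476 → (5.75, 13.85).

(5.75, 13.85)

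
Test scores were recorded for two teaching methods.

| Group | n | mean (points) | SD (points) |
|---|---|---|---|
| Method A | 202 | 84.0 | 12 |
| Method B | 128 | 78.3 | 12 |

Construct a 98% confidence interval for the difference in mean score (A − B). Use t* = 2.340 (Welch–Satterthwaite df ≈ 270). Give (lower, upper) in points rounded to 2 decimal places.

(2.53, 8.87)

SE₁ = s₁/√n₁ = 12/√202 = 0.8443; SE₂ = 12/√128 = 1.0607.
Independent samples, unequal variances: SE_diff = √(SE₁² + SE₂²) = √(0.71284249 + 1.12508449) = 1.3557.
t* = 2.340, so margin of error = 2.340 × 1.3557 = 3.1723.
Difference in means = 84.0 − 78.3 = 5.7000.
5.7000 ± 3.1723 → (2.53, 8.87).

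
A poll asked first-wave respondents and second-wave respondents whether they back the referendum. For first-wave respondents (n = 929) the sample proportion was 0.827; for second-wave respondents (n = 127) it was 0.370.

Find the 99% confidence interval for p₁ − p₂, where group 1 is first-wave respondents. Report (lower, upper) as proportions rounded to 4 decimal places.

Each SE is √(p̂(1−p̂)/n): √(0.8270·0.1730/929) = 0.01241 and √(0.3700·0.6300/127) = 0.04284.
SE(p̂₁ − p̂₂) = √(SE₁² + SE₂²) = √(0.0001540081 + 0.0018352656) = 0.04460, since the two samples are independent.
At 99% confidence z* = 2.576; margin = 2.576 × 0.04460 = 0.11489.
The difference is 0.8270 − 0.3700 = 0.4570, so the interval is 0.4570 ± 0.11489 = (0.3421, 0.5719).

(0.3421, 0.5719)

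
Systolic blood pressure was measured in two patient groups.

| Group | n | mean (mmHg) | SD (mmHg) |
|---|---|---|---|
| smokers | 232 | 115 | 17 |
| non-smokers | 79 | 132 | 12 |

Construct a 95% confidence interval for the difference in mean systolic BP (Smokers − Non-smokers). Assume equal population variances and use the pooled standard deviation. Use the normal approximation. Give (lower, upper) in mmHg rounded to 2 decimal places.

(-21.06, -12.94)

Pooled variance s_p² = [231·17² + 78·12²] / (232+79−2) = 252.3981, so s_p = 15.8870.
SE_diff = s_p·√(1/n₁ + 1/n₂) = 15.8870·√(1/232 + 1/79) = 2.0695.
z* = 1.960; margin = 1.960 × 2.0695 = 4.0562.
Difference = 115 − 132 = -17.0000.
-17.0000 ± 4.0562 → (-21.06, -12.94).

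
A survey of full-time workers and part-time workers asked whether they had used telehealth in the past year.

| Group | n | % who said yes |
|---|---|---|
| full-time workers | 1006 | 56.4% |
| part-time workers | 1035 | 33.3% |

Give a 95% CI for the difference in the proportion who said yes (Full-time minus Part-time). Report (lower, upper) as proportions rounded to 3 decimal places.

SE₁ = √(p̂₁(1−p̂₁)/n₁) = √(0.5640·0.4360/1006) = 0.01563; SE₂ = √(0.3330·0.6670/1035) = 0.01465.
Independent samples: SE of the difference = √(SE₁² + SE₂²) = √(0.0002442969 + 0.0002146225) = 0.02142.
z* for 95% confidence is 1.960, so the margin of error is 1.960 × 0.02142 = 0.04198.
Point estimate p̂₁ − p̂₂ = 0.5640 − 0.3330 = 0.2310.
0.2310 ± 0.04198 → (0.189, 0.273).

(0.189, 0.273)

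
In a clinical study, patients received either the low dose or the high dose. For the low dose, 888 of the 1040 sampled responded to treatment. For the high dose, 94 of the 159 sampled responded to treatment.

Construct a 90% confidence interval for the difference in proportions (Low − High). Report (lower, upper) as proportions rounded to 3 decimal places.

p̂₁ = 888/1040 = 0.8538 and p̂₂ = 94/159 = 0.5912.
SE₁ = √(p̂₁(1−p̂₁)/n₁) = √(0.8538·0.1462/1040) = 0.01096; SE₂ = √(0.5912·0.4088/159) = 0.03899.
Independent samples: SE of the difference = √(SE₁² + SE₂²) = √(0.0001201216 + 0.0015202201) = 0.04050.
z* for 90% confidence is 1.645, so the margin of error is 1.645 × 0.04050 = 0.06662.
Point estimate p̂₁ − p̂₂ = 0.8538 − 0.5912 = 0.2626.
0.2626 ± 0.06662 → (0.196, 0.329).

(0.196, 0.329)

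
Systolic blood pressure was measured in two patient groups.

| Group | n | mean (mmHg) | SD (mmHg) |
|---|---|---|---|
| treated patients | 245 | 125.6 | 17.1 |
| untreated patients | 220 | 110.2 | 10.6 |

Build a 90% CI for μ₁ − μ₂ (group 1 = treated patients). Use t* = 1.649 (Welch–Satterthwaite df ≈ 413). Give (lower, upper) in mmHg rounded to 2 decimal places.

(13.25, 17.55)

SE₁ = s₁/√n₁ = 17.1/√245 = 1.0925; SE₂ = 10.6/√220 = 0.7147.
Independent samples, unequal variances: SE_diff = √(SE₁² + SE₂²) = √(1.19355625 + 0.51079609) = 1.3055.
t* = 1.649, so margin of error = 1.649 × 1.3055 = 2.1528.
Difference in means = 125.6 − 110.2 = 15.4000.
15.4000 ± 2.1528 → (13.25, 17.55).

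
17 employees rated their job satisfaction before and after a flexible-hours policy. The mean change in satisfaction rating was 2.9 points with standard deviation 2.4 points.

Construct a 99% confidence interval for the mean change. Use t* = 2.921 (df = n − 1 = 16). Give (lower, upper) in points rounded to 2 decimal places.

Paired design: SE = s_d/√n = 2.4/√17 = 0.5821.
t* = 2.921; margin of error = 2.921 × 0.5821 = 1.7003.
2.9 ± 1.7003 → (1.20, 4.60).

(1.20, 4.60)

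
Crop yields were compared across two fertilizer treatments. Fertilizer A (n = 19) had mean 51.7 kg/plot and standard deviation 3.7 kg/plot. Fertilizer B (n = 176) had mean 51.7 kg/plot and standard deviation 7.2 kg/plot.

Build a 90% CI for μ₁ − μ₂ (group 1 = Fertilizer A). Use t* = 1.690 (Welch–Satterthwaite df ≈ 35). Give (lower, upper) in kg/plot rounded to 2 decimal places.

(-1.70, 1.70)

Standard errors of each mean: 3.7/√19 = 0.8488 and 7.2/√176 = 0.5427.
SE(x̄₁ − x̄₂) = √(0.8488² + 0.5427²) = 1.0075 for independent samples with unequal variances.
With t* = 1.690, the margin is 1.690 × 1.0075 = 1.7027.
x̄₁ − x̄₂ = 51.7 − 51.7 = 0.0000; the interval is 0.0000 ± 1.7027 = (-1.70, 1.70).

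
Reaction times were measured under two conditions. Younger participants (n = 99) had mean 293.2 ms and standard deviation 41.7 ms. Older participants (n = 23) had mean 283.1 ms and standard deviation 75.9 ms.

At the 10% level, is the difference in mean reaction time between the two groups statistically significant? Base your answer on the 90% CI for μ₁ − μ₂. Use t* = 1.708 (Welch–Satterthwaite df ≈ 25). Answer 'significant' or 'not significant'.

not significant

SE₁ = s₁/√n₁ = 41.7/√99 = 4.1910; SE₂ = 75.9/√23 = 15.8262.
Independent samples, unequal variances: SE_diff = √(SE₁² + SE₂²) = √(17.564481 + 250.46860644) = 16.3717.
t* = 1.708, so margin of error = 1.708 × 16.3717 = 27.9629.
Difference in means = 293.2 − 283.1 = 10.1000.
10.1000 ± 27.9629 → (-17.8629, 38.0629).
The interval (-17.8629, 38.0629) contains 0, so the difference is not significant.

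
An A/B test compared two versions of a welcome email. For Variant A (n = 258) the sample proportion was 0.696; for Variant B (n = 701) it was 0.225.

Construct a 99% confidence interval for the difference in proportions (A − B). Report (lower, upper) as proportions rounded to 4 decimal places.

Each SE is √(p̂(1−p̂)/n): √(0.6960·0.3040/258) = 0.02864 and √(0.2250·0.7750/701) = 0.01577.
SE(p̂₁ − p̂₂) = √(SE₁² + SE₂²) = √(0.0008202496 + 0.0002486929) = 0.03269, since the two samples are independent.
At 99% confidence z* = 2.576; margin = 2.576 × 0.03269 = 0.08421.
The difference is 0.6960 − 0.2250 = 0.4710, so the interval is 0.4710 ± 0.08421 = (0.3868, 0.5552).

(0.3868, 0.5552)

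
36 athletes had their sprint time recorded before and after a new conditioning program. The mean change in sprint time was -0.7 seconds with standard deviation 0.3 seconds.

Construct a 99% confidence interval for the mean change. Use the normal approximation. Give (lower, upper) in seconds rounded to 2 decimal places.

(-0.83, -0.57)

Paired design: SE = s_d/√n = 0.3/√36 = 0.0500.
z* = 2.576; margin of error = 2.576 × 0.0500 = 0.1288.
-0.7 ± 0.1288 → (-0.83, -0.57).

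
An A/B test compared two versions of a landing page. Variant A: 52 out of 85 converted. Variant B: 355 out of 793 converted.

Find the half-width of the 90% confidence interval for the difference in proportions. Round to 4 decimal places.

First, p̂₁ = 52/85 = 0.6118; p̂₂ = 355/793 = 0.4477.
The two standard errors are √(0.6118×0.3882/85) = 0.05286 and √(0.4477×0.5523/793) = 0.01766.
Because the samples are independent, SE_diff = √(0.05286² + 0.01766²) = 0.05573.
Using z* = 1.645 for 90%, ME = 1.645 × 0.05573 = 0.09168.

0.0917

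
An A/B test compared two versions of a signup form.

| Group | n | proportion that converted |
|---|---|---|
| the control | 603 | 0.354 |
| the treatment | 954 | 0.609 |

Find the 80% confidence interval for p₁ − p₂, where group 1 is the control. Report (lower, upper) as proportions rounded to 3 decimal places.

The two standard errors are √(0.3540×0.6460/603) = 0.01947 and √(0.6090×0.3910/954) = 0.01580.
Because the samples are independent, SE_diff = √(0.01947² + 0.01580²) = 0.02507.
Using z* = 1.282 for 80%, ME = 1.282 × 0.02507 = 0.03214.
p̂₁ − p̂₂ = -0.2550; interval -0.2550 ± 0.03214 gives (-0.287, -0.223).

(-0.287, -0.223)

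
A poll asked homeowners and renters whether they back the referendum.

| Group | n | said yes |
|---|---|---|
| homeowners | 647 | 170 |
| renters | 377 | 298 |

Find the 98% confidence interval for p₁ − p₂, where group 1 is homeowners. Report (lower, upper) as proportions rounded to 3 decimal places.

(-0.591, -0.464)

p̂₁ = 170/647 = 0.2628 and p̂₂ = 298/377 = 0.7905.
SE₁ = √(p̂₁(1−p̂₁)/n₁) = √(0.2628·0.7372/647) = 0.01730; SE₂ = √(0.7905·0.2095/377) = 0.02096.
Independent samples: SE of the difference = √(SE₁² + SE₂²) = √(0.00029929 + 0.0004393216) = 0.02718.
z* for 98% confidence is 2.326, so the margin of error is 2.326 × 0.02718 = 0.06322.
Point estimate p̂₁ − p̂₂ = 0.2628 − 0.7905 = -0.5277.
-0.5277 ± 0.06322 → (-0.591, -0.464).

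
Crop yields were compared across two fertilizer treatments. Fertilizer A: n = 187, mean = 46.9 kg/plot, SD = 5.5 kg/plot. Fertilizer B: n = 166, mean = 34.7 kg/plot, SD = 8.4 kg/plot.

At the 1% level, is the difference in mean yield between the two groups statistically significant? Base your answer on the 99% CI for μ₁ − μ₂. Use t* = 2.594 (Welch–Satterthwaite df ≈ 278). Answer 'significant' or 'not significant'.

significant

SE₁ = s₁/√n₁ = 5.5/√187 = 0.4022; SE₂ = 8.4/√166 = 0.6520.
Independent samples, unequal variances: SE_diff = √(SE₁² + SE₂²) = √(0.16176484 + 0.425104) = 0.7661.
t* = 2.594, so margin of error = 2.594 × 0.7661 = 1.9873.
Difference in means = 46.9 − 34.7 = 12.2000.
12.2000 ± 1.9873 → (10.2127, 14.1873).
The interval (10.2127, 14.1873) does not contain 0, so the difference is significant.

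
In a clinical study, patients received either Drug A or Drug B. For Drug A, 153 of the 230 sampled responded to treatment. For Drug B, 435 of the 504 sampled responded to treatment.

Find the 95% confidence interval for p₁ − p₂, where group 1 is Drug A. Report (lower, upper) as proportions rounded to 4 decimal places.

Sample proportions: 153/230 = 0.6652, 435/504 = 0.8631.
Each SE is √(p̂(1−p̂)/n): √(0.6652·0.3348/230) = 0.03112 and √(0.8631·0.1369/504) = 0.01531.
SE(p̂₁ − p̂₂) = √(SE₁² + SE₂²) = √(0.0009684544 + 0.0002343961) = 0.03468, since the two samples are independent.
At 95% confidence z* = 1.960; margin = 1.960 × 0.03468 = 0.06797.
The difference is 0.6652 − 0.8631 = -0.1979, so the interval is -0.1979 ± 0.06797 = (-0.2659, -0.1299).

(-0.2659, -0.1299)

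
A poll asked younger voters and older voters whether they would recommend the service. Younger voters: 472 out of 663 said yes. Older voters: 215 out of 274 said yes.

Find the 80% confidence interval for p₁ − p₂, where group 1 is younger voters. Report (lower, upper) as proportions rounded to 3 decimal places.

First, p̂₁ = 472/663 = 0.7119; p̂₂ = 215/274 = 0.7847.
The two standard errors are √(0.7119×0.2881/663) = 0.01759 and √(0.7847×0.2153/274) = 0.02483.
Because the samples are independent, SE_diff = √(0.01759² + 0.02483²) = 0.03043.
Using z* = 1.282 for 80%, ME = 1.282 × 0.03043 = 0.03901.
p̂₁ − p̂₂ = -0.0728; interval -0.0728 ± 0.03901 gives (-0.112, -0.034).

(-0.112, -0.034)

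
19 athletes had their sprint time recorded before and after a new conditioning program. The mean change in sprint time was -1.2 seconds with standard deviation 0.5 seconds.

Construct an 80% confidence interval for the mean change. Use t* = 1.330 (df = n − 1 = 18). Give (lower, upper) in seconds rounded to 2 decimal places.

(-1.35, -1.05)

Paired design: SE = s_d/√n = 0.5/√19 = 0.1147.
t* = 1.330; margin of error = 1.330 × 0.1147 = 0.1526.
-1.2 ± 0.1526 → (-1.35, -1.05).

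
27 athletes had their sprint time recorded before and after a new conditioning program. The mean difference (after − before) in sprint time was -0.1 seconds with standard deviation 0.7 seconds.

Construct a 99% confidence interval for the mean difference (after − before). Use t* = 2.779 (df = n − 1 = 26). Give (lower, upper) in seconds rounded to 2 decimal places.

(-0.47, 0.27)

Paired design: SE = s_d/√n = 0.7/√27 = 0.1347.
t* = 2.779; margin of error = 2.779 × 0.1347 = 0.3743.
-0.1 ± 0.3743 → (-0.47, 0.27).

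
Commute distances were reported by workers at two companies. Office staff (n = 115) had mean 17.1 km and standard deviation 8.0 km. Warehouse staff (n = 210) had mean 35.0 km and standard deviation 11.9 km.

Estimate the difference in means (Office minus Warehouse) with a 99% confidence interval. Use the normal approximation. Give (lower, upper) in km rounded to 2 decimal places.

SE₁ = s₁/√n₁ = 8.0/√115 = 0.7460; SE₂ = 11.9/√210 = 0.8212.
Independent samples, unequal variances: SE_diff = √(SE₁² + SE₂²) = √(0.556516 + 0.67436944) = 1.1095.
z* = 2.576, so margin of error = 2.576 × 1.1095 = 2.8581.
Difference in means = 17.1 − 35.0 = -17.9000.
-17.9000 ± 2.8581 → (-20.76, -15.04).

(-20.76, -15.04)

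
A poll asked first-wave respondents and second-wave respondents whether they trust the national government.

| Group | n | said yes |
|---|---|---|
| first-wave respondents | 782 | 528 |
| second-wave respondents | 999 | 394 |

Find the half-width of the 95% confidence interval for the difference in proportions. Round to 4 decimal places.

p̂₁ = 528/782 = 0.6752 and p̂₂ = 394/999 = 0.3944.
SE₁ = √(p̂₁(1−p̂₁)/n₁) = √(0.6752·0.3248/782) = 0.01675; SE₂ = √(0.3944·0.6056/999) = 0.01546.
Independent samples: SE of the difference = √(SE₁² + SE₂²) = √(0.0002805625 + 0.0002390116) = 0.02279.
z* for 95% confidence is 1.960, so the margin of error is 1.960 × 0.02279 = 0.04467.

0.0447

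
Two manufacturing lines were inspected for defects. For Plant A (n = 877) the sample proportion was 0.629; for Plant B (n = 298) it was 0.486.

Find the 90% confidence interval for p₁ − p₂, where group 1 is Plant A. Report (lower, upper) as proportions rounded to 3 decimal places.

SE₁ = √(p̂₁(1−p̂₁)/n₁) = √(0.6290·0.3710/877) = 0.01631; SE₂ = √(0.4860·0.5140/298) = 0.02895.
Independent samples: SE of the difference = √(SE₁² + SE₂²) = √(0.0002660161 + 0.0008381025) = 0.03323.
z* for 90% confidence is 1.645, so the margin of error is 1.645 × 0.03323 = 0.05466.
Point estimate p̂₁ − p̂₂ = 0.6290 − 0.4860 = 0.1430.
0.1430 ± 0.05466 → (0.088, 0.198).

(0.088, 0.198)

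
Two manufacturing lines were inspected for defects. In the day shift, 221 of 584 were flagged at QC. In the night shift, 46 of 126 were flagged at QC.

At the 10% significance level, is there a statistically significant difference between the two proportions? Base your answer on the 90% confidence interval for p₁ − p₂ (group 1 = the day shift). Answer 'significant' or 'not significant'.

First, p̂₁ = 221/584 = 0.3784; p̂₂ = 46/126 = 0.3651.
The two standard errors are √(0.3784×0.6216/584) = 0.02007 and √(0.3651×0.6349/126) = 0.04289.
Because the samples are independent, SE_diff = √(0.02007² + 0.04289²) = 0.04735.
Using z* = 1.645 for 90%, ME = 1.645 × 0.04735 = 0.07789.
p̂₁ − p̂₂ = 0.0133; interval 0.0133 ± 0.07789 gives (-0.06459, 0.09119).
The interval (-0.06459, 0.09119) contains 0, so the difference is not significant.

not significant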